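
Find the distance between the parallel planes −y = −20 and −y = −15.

With common normal n = (0, −1, 0) (|n| = 1), the distance is |(-20) − (-15)|/|n| = 5/1 = 5.

5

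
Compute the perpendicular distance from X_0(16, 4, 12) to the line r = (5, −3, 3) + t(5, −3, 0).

Direction vector d = (5, −3, 0).
AP = (11, 7, 9); AP·d = 34, |AP|² = 251, |d|² = 34.
distance² = |AP|² − (AP·d)²/|d|² = 251 − 1156/34 = 217, so the distance is √217.

√217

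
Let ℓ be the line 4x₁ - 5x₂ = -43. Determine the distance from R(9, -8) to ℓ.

The normal to the line is n = (4, -5) with |n| = √41.
|n·R − (-43)| = |76 − (-43)| = 119, so the distance is 119/√41.

119√41/41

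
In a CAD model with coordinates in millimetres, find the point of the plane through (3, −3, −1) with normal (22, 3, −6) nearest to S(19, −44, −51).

(-3, -47, -45)

The perpendicular from S has direction n = (22, 3, −6): r = (19, −44, −51) + μ(22, 3, −6).
Substitute into the plane: n·(S + μn) = 63 gives 592 + 529μ = 63, so μ = -1.
Foot = (19, −44, −51) + (-1)·(22, 3, −6) = (−3, −47, −45).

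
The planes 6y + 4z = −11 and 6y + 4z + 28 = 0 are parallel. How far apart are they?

17√13/26

Both planes have normal n = (0, 6, 4), |n| = 2√13. Any point on the first plane is at distance |(-28) − (-11)|/|n| = 17/(2√13) = 17√13/26 from the second.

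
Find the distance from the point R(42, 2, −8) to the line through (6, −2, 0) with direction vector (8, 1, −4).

Direction vector d = (8, 1, −4).
AP = (36, 4, −8), and AP × d = (−8, 80, 4).
|AP × d|² = 6480 and |d|² = 81, so the distance is √(6480/81) = √80 = 4√5.

4√5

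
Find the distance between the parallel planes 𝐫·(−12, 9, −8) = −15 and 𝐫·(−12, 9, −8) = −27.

12/17

With common normal n = (−12, 9, −8) (|n| = 17), the distance is |(-15) − (-27)|/|n| = 12/17.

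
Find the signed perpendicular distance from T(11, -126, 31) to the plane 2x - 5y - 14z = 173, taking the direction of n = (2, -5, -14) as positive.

3

n·T − 173 = 45.
|n| = 15, so the signed distance is 45/15 = 3.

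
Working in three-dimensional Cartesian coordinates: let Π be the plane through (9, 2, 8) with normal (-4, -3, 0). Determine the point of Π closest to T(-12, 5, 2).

n = (-4, -3, 0), |n|² = 25, and n·T − (-42) = 75.
t = 75/25 = 3, so the foot is T − t·n = (-12, 5, 2) − 3·(-4, -3, 0) = (0, 14, 2).

(0, 14, 2)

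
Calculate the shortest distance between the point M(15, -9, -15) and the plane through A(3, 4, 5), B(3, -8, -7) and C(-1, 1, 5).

8/√41

AB = (0, -12, -12) and AC = (-4, -3, 0), so a normal is n = AB × AC = (-36, 48, -48).
n = (-36, 48, -48); n·P − (-156) = -96; |n| = 12√41; distance = 96/(12√41) = 8√41/41.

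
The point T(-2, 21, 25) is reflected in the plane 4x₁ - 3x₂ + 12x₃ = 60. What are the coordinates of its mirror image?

With n = (4, -3, 12), the signed offset is (n·T − 60)/|n|² = 169/169 = 1.
T' = T − 2t·n = (-2, 21, 25) − 2·(4, -3, 12) = (-10, 27, 1).

(-10, 27, 1)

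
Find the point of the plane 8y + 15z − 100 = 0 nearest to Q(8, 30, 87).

n = (0, 8, 15), |n|² = 289, and n·Q − 100 = 1445.
t = 1445/289 = 5, so the foot is Q − t·n = (8, 30, 87) − 5·(0, 8, 15) = (8, −10, 12).

(8, -10, 12)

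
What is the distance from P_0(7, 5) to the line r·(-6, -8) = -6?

The normal to the line is n = (-6, -8) with |n| = 10.
|n·P_0 − (-6)| = |-82 − (-6)| = 76, so the distance is 76/10 = 38/5.

38/5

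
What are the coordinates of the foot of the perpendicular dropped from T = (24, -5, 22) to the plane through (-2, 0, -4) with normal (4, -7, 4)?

n = (4, -7, 4), |n|² = 81, and n·T − (-24) = 243.
t = 243/81 = 3, so the foot is T − t·n = (24, -5, 22) − 3·(4, -7, 4) = (12, 16, 10).

(12, 16, 10)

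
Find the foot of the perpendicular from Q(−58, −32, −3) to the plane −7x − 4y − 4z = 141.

n = (−7, −4, −4), |n|² = 81, and n·Q − 141 = 405.
t = 405/81 = 5, so the foot is Q − t·n = (−58, −32, −3) − 5·(−7, −4, −4) = (−23, −12, 17).

(-23, -12, 17)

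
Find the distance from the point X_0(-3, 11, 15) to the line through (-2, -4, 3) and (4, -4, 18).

√254

A direction vector is d = (6, 0, 15).
AP = (-1, 15, 12); AP·d = 174, |AP|² = 370, |d|² = 261.
distance² = |AP|² − (AP·d)²/|d|² = 370 − 30276/261 = 254, so the distance is √254.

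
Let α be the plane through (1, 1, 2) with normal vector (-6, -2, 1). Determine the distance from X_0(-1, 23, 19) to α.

15/√41

The plane has equation n·(r − (1, 1, 2)) = 0, i.e. n·r = -6.
Then n·(-1, 23, 19) - (-6) = -15.
|n| = √(36 + 4 + 1) = √41, so the distance is |-15|/√41 = 15/√41.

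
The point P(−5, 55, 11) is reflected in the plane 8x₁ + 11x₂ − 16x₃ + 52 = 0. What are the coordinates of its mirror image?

(-21, 33, 43)

With n = (8, 11, −16), the signed offset is (n·P − (-52))/|n|² = 441/441 = 1.
P' = P − 2t·n = (−5, 55, 11) − 2·(8, 11, −16) = (−21, 33, 43).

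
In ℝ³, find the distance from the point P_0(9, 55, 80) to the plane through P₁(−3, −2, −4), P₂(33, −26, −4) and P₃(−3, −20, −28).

24/17

P₁P₂ = (36, −24, 0) and P₁P₃ = (0, −18, −24), so a normal is n = P₁P₂ × P₁P₃ = (576, 864, −648).
Then n·(9, 55, 80) − (−864) = 1728.
|n| = √(331776 + 746496 + 419904) = 1224, so the distance is |1728|/1224 = 24/17.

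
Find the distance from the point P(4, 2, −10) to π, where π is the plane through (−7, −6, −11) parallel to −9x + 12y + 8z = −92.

5/17

Parallel planes share the normal n = (−9, 12, 8); since (−7, −6, −11) lies on the plane, its equation is −9x + 12y + 8z = -97.
Then n·(4, 2, −10) − (−97) = 5.
|n| = √(81 + 144 + 64) = 17, so the distance is |5|/17 = 5/17.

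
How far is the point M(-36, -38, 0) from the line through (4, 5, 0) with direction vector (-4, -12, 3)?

Direction vector d = (-4, -12, 3).
AP = (-40, -43, 0); AP·d = 676, |AP|² = 3449, |d|² = 169.
distance² = |AP|² − (AP·d)²/|d|² = 3449 − 456976/169 = 745, so the distance is √745.

√745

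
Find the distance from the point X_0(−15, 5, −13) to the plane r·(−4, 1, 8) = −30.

Normal vector n = (−4, 1, 8), and n·(−15, 5, −13) − (−30) = −9.
|n| = √(16 + 1 + 64) = 9, so the distance is |-9|/9 = 1.

1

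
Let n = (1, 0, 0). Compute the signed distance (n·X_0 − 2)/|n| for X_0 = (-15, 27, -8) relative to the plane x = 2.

n·X_0 − 2 = -17.
|n| = 1, so the signed distance is -17/1 = -17.

-17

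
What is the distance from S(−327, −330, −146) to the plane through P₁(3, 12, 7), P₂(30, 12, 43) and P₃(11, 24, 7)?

P₁P₂ = (27, 0, 36) and P₁P₃ = (8, 12, 0), so a normal is n = P₁P₂ × P₁P₃ = (−432, 288, 324).
Then n·(−327, −330, −146) − 4428 = −5508.
|n| = √(186624 + 82944 + 104976) = 612, so the distance is |-5508|/612 = 9.

9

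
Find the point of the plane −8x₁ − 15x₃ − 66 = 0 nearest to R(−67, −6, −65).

n = (−8, 0, −15), |n|² = 289, and n·R − 66 = 1445.
t = 1445/289 = 5, so the foot is R − t·n = (−67, −6, −65) − 5·(−8, 0, −15) = (−27, −6, 10).

(-27, -6, 10)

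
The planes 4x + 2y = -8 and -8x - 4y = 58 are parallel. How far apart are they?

21/(2√5)

Divide the second equation by -2 to match normals: 4x + 2y = -29.
With common normal n = (4, 2, 0) (|n| = 2√5), the distance is |(-8) − (-29)|/|n| = 21/(2√5) = 21√5/10.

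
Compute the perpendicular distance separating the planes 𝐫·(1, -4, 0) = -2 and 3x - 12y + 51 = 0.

15/√17

Divide the second equation by 3 to match normals: x - 4y = -17.
Both planes have normal n = (1, -4, 0), |n| = √17. Any point on the first plane is at distance |(-17) − (-2)|/|n| = 15/√17 from the second.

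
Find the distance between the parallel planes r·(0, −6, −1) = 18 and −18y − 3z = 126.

Divide the second equation by 3 to match normals: −6y − z = 42.
Both planes have normal n = (0, −6, −1), |n| = √37. Any point on the first plane is at distance |42 − 18|/|n| = 24/√37 from the second.

24/√37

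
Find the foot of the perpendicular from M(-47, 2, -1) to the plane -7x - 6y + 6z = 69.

n = (-7, -6, 6), |n|² = 121, and n·M − 69 = 242.
t = 242/121 = 2, so the foot is M − t·n = (-47, 2, -1) − 2·(-7, -6, 6) = (-33, 14, -13).

(-33, 14, -13)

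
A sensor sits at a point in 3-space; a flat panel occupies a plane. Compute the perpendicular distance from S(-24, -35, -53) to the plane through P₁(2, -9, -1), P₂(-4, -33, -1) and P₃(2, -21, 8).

P₁P₂ = (-6, -24, 0) and P₁P₃ = (0, -12, 9), so a normal is n = P₁P₂ × P₁P₃ = (-216, 54, 72).
Then n·(-24, -35, -53) - (-990) = 468.
|n| = √(46656 + 2916 + 5184) = 234, so the distance is |468|/234 = 2.

2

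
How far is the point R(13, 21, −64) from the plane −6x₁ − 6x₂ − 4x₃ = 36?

d = |(-6)·13 + (-6)·21 + (-4)·(-64) − 36| / √(36 + 36 + 16) = |16| / (2√22) = 8/√22.

8/√22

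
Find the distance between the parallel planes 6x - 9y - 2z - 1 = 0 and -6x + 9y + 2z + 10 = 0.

Divide the second equation by -1 to match normals: 6x - 9y - 2z = 10.
With common normal n = (6, -9, -2) (|n| = 11), the distance is |1 − 10|/|n| = 9/11.

9/11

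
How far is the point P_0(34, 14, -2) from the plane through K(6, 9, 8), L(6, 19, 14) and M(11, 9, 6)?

9√38/38

KL = (0, 10, 6) and KM = (5, 0, -2), so a normal is n = KL × KM = (-20, 30, -50).
d = |(-20)·34 + 30·14 + (-50)·(-2) − (-250)| / √(400 + 900 + 2500) = |90| / (10√38) = 9√38/38.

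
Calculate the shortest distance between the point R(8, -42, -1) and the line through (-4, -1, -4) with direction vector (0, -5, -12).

3√185

Direction vector d = (0, -5, -12).
AP = (12, -41, 3); AP·d = 169, |AP|² = 1834, |d|² = 169.
distance² = |AP|² − (AP·d)²/|d|² = 1834 − 28561/169 = 1665, so the distance is 3√185.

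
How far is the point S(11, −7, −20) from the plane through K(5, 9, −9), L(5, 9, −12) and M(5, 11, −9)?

KL = (0, 0, −3) and KM = (0, 2, 0), so a normal is n = KL × KM = (6, 0, 0).
Then n·(11, −7, −20) − 30 = 36.
|n| = √(36 + 0 + 0) = 6, so the distance is |36|/6 = 6.

6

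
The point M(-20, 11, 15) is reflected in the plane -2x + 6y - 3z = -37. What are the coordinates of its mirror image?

(-12, -13, 27)

With n = (-2, 6, -3), the signed offset is (n·M − (-37))/|n|² = 98/49 = 2.
M' = M − 2t·n = (-20, 11, 15) − 4·(-2, 6, -3) = (-12, -13, 27).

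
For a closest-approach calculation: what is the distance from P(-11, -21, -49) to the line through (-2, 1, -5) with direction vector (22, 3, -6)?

Direction vector d = (22, 3, -6).
AP = (-9, -22, -44), and AP × d = (264, -1022, 457).
|AP × d|² = 1323029 and |d|² = 529, so the distance is √(1323029/529) = √2501.

√2501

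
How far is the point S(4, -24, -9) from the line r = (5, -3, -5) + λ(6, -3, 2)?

√409

Direction vector d = (6, -3, 2).
AP = (-1, -21, -4), and AP × d = (-54, -22, 129).
|AP × d|² = 20041 and |d|² = 49, so the distance is √(20041/49) = √409.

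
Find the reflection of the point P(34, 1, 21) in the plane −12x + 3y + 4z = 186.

(-38, 19, 45)

n = (−12, 3, 4), |n|² = 169, n·P − 186 = -507, so t = -507/169 = -3.
Foot F = P − (-3)·n = (−2, 10, 33); the reflection is 2F − P = (−38, 19, 45).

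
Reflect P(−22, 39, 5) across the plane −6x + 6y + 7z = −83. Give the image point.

(26, -9, -51)

With n = (−6, 6, 7), the signed offset is (n·P − (-83))/|n|² = 484/121 = 4.
P' = P − 2t·n = (−22, 39, 5) − 8·(−6, 6, 7) = (26, −9, −51).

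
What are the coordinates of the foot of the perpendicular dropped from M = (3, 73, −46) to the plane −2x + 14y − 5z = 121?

(13, 3, -21)

n = (−2, 14, −5), |n|² = 225, and n·M − 121 = 1125.
t = 1125/225 = 5, so the foot is M − t·n = (3, 73, −46) − 5·(−2, 14, −5) = (13, 3, −21).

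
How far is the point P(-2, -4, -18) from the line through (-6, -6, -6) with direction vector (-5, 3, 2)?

3√14

Direction vector d = (-5, 3, 2).
AP = (4, 2, -12), and AP × d = (40, 52, 22).
|AP × d|² = 4788 and |d|² = 38, so the distance is √(4788/38) = √126 = 3√14.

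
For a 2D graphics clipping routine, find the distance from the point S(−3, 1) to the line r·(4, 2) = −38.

14/√5

d = |4·(-3) + 2·1 − (-38)| / √(16 + 4) = |28|/(2√5) = 14/√5.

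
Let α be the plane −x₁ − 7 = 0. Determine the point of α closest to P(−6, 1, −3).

The perpendicular from P has direction n = (−1, 0, 0): r = (−6, 1, −3) + λ(−1, 0, 0).
Substitute into the plane: n·(P + λn) = 7 gives 6 + 1λ = 7, so λ = 1.
Foot = (−6, 1, −3) + 1·(−1, 0, 0) = (−7, 1, −3).

(-7, 1, -3)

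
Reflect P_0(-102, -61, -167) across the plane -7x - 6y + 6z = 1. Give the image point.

(-1024/11, -587/11, -1921/11)

With n = (-7, -6, 6), the signed offset is (n·P_0 − 1)/|n|² = 77/121 = 7/11.
P_0' = P_0 − 2t·n = (-102, -61, -167) − (14/11)·(-7, -6, 6) = (-1024/11, -587/11, -1921/11).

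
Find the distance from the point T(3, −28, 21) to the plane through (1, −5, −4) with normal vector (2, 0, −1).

21√5/5

The plane has equation n·(r − (1, −5, −4)) = 0, i.e. n·r = 6.
d = |2·3 + (-1)·21 − 6| / √(4 + 0 + 1) = |-21| / √5 = 21√5/5.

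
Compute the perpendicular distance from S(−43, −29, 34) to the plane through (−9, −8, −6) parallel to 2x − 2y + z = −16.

Parallel planes share the normal n = (2, −2, 1); since (−9, −8, −6) lies on the plane, its equation is 2x − 2y + z = -8.
Then n·(−43, −29, 34) − (−8) = 14.
|n| = √(4 + 4 + 1) = 3, so the distance is |14|/3 = 14/3.

14/3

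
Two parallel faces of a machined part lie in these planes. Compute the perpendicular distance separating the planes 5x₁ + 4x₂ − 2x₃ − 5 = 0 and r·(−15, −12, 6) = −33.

2/√5

Divide the second equation by -3 to match normals: 5x₁ + 4x₂ − 2x₃ = 11.
Both planes have normal n = (5, 4, −2), |n| = 3√5. Any point on the first plane is at distance |11 − 5|/|n| = 6/(3√5) = 2/√5 from the second.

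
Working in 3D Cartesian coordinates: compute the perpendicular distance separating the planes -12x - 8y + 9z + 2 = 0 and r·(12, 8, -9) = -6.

Divide the second equation by -1 to match normals: -12x - 8y + 9z = 6.
Both planes have normal n = (-12, -8, 9), |n| = 17. Any point on the first plane is at distance |6 − (-2)|/|n| = 8/17 from the second.

8/17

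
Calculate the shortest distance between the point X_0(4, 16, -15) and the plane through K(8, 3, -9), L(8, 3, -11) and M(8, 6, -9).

4

KL = (0, 0, -2) and KM = (0, 3, 0), so a normal is n = KL × KM = (6, 0, 0).
Then n·(4, 16, -15) - 48 = -24.
|n| = √(36 + 0 + 0) = 6, so the distance is |-24|/6 = 4.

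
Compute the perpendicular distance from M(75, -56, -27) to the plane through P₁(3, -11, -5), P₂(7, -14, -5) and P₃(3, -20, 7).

15√34/17

P₁P₂ = (4, -3, 0) and P₁P₃ = (0, -9, 12), so a normal is n = P₁P₂ × P₁P₃ = (-36, -48, -36).
Then n·(75, -56, -27) - 600 = 360.
|n| = √(1296 + 2304 + 1296) = 12√34, so the distance is |360|/(12√34) = 15√34/17.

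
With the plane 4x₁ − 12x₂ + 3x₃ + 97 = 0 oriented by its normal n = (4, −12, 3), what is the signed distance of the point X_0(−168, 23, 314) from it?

n·X_0 − (-97) = 91.
|n| = 13, so the signed distance is 91/13 = 7.

7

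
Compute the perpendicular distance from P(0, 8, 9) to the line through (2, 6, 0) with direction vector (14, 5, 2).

Direction vector d = (14, 5, 2).
AP = (-2, 2, 9), and AP × d = (-41, 130, -38).
|AP × d|² = 20025 and |d|² = 225, so the distance is √(20025/225) = √89.

√89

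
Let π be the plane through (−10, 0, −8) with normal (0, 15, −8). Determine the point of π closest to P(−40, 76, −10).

n = (0, 15, −8), |n|² = 289, and n·P − 64 = 1156.
t = 1156/289 = 4, so the foot is P − t·n = (−40, 76, −10) − 4·(0, 15, −8) = (−40, 16, 22).

(-40, 16, 22)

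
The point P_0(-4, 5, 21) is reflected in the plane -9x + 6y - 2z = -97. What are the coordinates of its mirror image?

(14, -7, 25)

n = (-9, 6, -2), |n|² = 121, n·P_0 − (-97) = 121, so t = 121/121 = 1.
Foot F = P_0 − 1·n = (5, -1, 23); the reflection is 2F − P_0 = (14, -7, 25).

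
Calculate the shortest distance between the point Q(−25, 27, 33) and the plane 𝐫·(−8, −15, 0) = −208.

3/17

d = |(-8)·(-25) + (-15)·27 − (-208)| / √(64 + 225 + 0) = |3| / 17 = 3/17.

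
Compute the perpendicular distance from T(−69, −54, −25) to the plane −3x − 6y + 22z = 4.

1

Normal vector n = (−3, −6, 22), and n·(−69, −54, −25) − 4 = −23.
|n| = √(9 + 36 + 484) = 23, so the distance is |-23|/23 = 1.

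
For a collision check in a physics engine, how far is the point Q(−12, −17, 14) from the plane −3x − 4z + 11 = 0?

9/5

Normal vector n = (−3, 0, −4), and n·(−12, −17, 14) − (−11) = −9.
|n| = √(9 + 0 + 16) = 5, so the distance is |-9|/5 = 9/5.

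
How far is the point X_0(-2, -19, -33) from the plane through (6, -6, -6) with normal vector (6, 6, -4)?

9/√22

The plane has equation n·(r − (6, -6, -6)) = 0, i.e. n·r = 24.
Then n·(-2, -19, -33) - 24 = -18.
|n| = √(36 + 36 + 16) = 2√22, so the distance is |-18|/(2√22) = 9√22/22.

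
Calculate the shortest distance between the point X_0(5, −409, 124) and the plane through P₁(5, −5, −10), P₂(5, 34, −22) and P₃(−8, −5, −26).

6

P₁P₂ = (0, 39, −12) and P₁P₃ = (−13, 0, −16), so a normal is n = P₁P₂ × P₁P₃ = (−624, 156, 507).
n = (−624, 156, 507); n·P − (-8970) = 4914; |n| = 819; distance = 4914/819 = 6.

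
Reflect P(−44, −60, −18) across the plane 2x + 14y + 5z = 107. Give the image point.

(-24, 80, 32)

With n = (2, 14, 5), the signed offset is (n·P − 107)/|n|² = -1125/225 = -5.
P' = P − 2t·n = (−44, −60, −18) − (-10)·(2, 14, 5) = (−24, 80, 32).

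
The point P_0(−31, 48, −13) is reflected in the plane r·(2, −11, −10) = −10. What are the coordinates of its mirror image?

(-23, 4, -53)

With n = (2, −11, −10), the signed offset is (n·P_0 − (-10))/|n|² = -450/225 = -2.
P_0' = P_0 − 2t·n = (−31, 48, −13) − (-4)·(2, −11, −10) = (−23, 4, −53).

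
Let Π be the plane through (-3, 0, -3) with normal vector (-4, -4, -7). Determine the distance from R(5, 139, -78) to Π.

7

The plane has equation n·(r − (-3, 0, -3)) = 0, i.e. n·r = 33.
Then n·(5, 139, -78) - 33 = -63.
|n| = √(16 + 16 + 49) = 9, so the distance is |-63|/9 = 7.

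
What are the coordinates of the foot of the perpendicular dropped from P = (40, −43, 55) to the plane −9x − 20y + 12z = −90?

n = (−9, −20, 12), |n|² = 625, and n·P − (-90) = 1250.
t = 1250/625 = 2, so the foot is P − t·n = (40, −43, 55) − 2·(−9, −20, 12) = (58, −3, 31).

(58, -3, 31)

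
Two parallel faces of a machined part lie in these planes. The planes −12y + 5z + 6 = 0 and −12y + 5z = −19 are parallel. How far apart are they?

With common normal n = (0, −12, 5) (|n| = 13), the distance is |(-6) − (-19)|/|n| = 13/13 = 1.

1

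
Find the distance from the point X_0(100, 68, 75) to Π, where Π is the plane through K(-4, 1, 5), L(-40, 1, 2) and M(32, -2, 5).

KL = (-36, 0, -3) and KM = (36, -3, 0), so a normal is n = KL × KM = (-9, -108, 108).
Then n·(100, 68, 75) - 468 = -612.
|n| = √(81 + 11664 + 11664) = 153, so the distance is |-612|/153 = 4.

4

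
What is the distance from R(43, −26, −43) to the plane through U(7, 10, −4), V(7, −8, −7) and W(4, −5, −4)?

UV = (0, −18, −3) and UW = (−3, −15, 0), so a normal is n = UV × UW = (−45, 9, −54).
n = (−45, 9, −54); n·P − (-9) = 162; |n| = 9√62; distance = 162/(9√62) = 9√62/31.

18/√62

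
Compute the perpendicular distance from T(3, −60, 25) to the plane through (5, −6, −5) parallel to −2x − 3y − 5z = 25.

Parallel planes share the normal n = (−2, −3, −5); since (5, −6, −5) lies on the plane, its equation is −2x − 3y − 5z = 33.
Then n·(3, −60, 25) − 33 = 16.
|n| = √(4 + 9 + 25) = √38, so the distance is |16|/√38 = 16/√38.

8√38/19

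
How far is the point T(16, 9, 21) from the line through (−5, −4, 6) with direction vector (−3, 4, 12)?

3√74

Direction vector d = (−3, 4, 12).
AP = (21, 13, 15); AP·d = 169, |AP|² = 835, |d|² = 169.
distance² = |AP|² − (AP·d)²/|d|² = 835 − 28561/169 = 666, so the distance is 3√74.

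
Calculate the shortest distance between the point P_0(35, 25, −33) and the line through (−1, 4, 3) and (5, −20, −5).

A direction vector is d = (6, −24, −8).
AP = (36, 21, −36), and AP × d = (−1032, 72, −990).
|AP × d|² = 2050308 and |d|² = 676, so the distance is √(2050308/676) = √3033 = 3√337.

3√337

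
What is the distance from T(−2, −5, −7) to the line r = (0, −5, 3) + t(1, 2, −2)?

Direction vector d = (1, 2, −2).
AP = (−2, 0, −10), and AP × d = (20, −14, −4).
|AP × d|² = 612 and |d|² = 9, so the distance is √(612/9) = √68 = 2√17.

2√17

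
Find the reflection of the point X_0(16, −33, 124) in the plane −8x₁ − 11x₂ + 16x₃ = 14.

n = (−8, −11, 16), |n|² = 441, n·X_0 − 14 = 2205, so t = 2205/441 = 5.
Foot F = X_0 − 5·n = (56, 22, 44); the reflection is 2F − X_0 = (96, 77, −36).

(96, 77, -36)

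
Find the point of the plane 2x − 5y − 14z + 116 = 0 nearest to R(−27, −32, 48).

n = (2, −5, −14), |n|² = 225, and n·R − (-116) = -450.
t = -450/225 = -2, so the foot is R − t·n = (−27, −32, 48) − (-2)·(2, −5, −14) = (−23, −42, 20).

(-23, -42, 20)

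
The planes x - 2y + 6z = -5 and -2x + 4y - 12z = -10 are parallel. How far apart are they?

10√41/41

Divide the second equation by -2 to match normals: x - 2y + 6z = 5.
With common normal n = (1, -2, 6) (|n| = √41), the distance is |(-5) − 5|/|n| = 10/√41 = 10√41/41.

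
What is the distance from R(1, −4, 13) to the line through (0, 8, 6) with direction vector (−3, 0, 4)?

13

Direction vector d = (−3, 0, 4).
AP = (1, −12, 7), and AP × d = (−48, −25, −36).
|AP × d|² = 4225 and |d|² = 25, so the distance is √(4225/25) = √169 = 13.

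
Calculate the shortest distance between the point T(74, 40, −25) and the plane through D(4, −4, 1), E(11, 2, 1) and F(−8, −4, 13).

4

DE = (7, 6, 0) and DF = (−12, 0, 12), so a normal is n = DE × DF = (72, −84, 72).
Then n·(74, 40, −25) − 696 = −528.
|n| = √(5184 + 7056 + 5184) = 132, so the distance is |-528|/132 = 4.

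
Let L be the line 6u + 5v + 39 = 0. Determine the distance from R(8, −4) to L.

The normal to the line is n = (6, 5) with |n| = √61.
|n·R − (-39)| = |28 − (-39)| = 67, so the distance is 67/√61 = 67√61/61.

67√61/61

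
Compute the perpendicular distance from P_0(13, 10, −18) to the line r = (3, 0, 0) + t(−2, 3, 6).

Direction vector d = (−2, 3, 6).
AP = (10, 10, −18), and AP × d = (114, −24, 50).
|AP × d|² = 16072 and |d|² = 49, so the distance is √(16072/49) = √328 = 2√82.

2√82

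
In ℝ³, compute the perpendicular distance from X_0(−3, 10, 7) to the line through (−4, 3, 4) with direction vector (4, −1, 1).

Direction vector d = (4, −1, 1).
AP = (1, 7, 3); AP·d = 0, |AP|² = 59, |d|² = 18.
distance² = |AP|² − (AP·d)²/|d|² = 59 − 0/18 = 59, so the distance is √59.

√59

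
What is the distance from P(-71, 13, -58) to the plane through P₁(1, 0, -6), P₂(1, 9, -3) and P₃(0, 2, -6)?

P₁P₂ = (0, 9, 3) and P₁P₃ = (-1, 2, 0), so a normal is n = P₁P₂ × P₁P₃ = (-6, -3, 9).
d = |(-6)·(-71) + (-3)·13 + 9·(-58) − (-60)| / √(36 + 9 + 81) = |-75| / (3√14) = 25/√14.

25√14/14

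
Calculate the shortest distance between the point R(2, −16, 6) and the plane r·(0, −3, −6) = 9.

Normal vector n = (0, −3, −6), and n·(2, −16, 6) − 9 = 3.
|n| = √(0 + 9 + 36) = 3√5, so the distance is |3|/(3√5) = √5/5.

1/√5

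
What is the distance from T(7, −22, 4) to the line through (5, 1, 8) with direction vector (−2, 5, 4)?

Direction vector d = (−2, 5, 4).
AP = (2, −23, −4); AP·d = -135, |AP|² = 549, |d|² = 45.
distance² = |AP|² − (AP·d)²/|d|² = 549 − 18225/45 = 144, so the distance is 12.

12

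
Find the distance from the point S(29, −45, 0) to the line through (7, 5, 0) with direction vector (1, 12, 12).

Direction vector d = (1, 12, 12).
AP = (22, −50, 0), and AP × d = (−600, −264, 314).
|AP × d|² = 528292 and |d|² = 289, so the distance is √(528292/289) = √1828 = 2√457.

2√457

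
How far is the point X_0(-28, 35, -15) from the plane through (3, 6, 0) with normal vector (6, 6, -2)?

9/√19

The plane has equation n·(r − (3, 6, 0)) = 0, i.e. n·r = 54.
n = (6, 6, -2); n·P − 54 = 18; |n| = 2√19; distance = 18/(2√19) = 9√19/19.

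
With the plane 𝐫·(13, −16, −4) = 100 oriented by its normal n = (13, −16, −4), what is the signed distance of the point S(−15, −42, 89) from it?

1

n·S − 100 = 21.
|n| = 21, so the signed distance is 21/21 = 1.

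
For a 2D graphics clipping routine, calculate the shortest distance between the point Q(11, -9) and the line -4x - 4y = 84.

23/√2

d = |(-4)·11 + (-4)·(-9) − 84| / √(16 + 16) = |-92|/(4√2) = 23/√2.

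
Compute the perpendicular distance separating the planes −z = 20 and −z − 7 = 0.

13

Both planes have normal n = (0, 0, −1), |n| = 1. Any point on the first plane is at distance |7 − 20|/|n| = 13/1 = 13 from the second.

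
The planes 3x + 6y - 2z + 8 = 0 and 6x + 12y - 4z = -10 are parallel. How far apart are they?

3/7

Divide the second equation by 2 to match normals: 3x + 6y - 2z = -5.
With common normal n = (3, 6, -2) (|n| = 7), the distance is |(-8) − (-5)|/|n| = 3/7.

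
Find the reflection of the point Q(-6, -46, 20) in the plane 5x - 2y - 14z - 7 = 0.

(4, -50, -8)

With n = (5, -2, -14), the signed offset is (n·Q − 7)/|n|² = -225/225 = -1.
Q' = Q − 2t·n = (-6, -46, 20) − (-2)·(5, -2, -14) = (4, -50, -8).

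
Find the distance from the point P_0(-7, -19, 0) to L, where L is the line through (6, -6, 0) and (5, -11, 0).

A direction vector is d = (-1, -5, 0).
AP = (-13, -13, 0); AP·d = 78, |AP|² = 338, |d|² = 26.
distance² = |AP|² − (AP·d)²/|d|² = 338 − 6084/26 = 104, so the distance is 2√26.

2√26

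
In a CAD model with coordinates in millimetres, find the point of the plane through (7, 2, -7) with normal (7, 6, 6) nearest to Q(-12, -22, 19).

The perpendicular from Q has direction n = (7, 6, 6): r = (-12, -22, 19) + μ(7, 6, 6).
Substitute into the plane: n·(Q + μn) = 19 gives -102 + 121μ = 19, so μ = 1.
Foot = (-12, -22, 19) + 1·(7, 6, 6) = (-5, -16, 25).

(-5, -16, 25)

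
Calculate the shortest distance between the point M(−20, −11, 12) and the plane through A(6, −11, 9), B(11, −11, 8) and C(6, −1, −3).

11/√62

AB = (5, 0, −1) and AC = (0, 10, −12), so a normal is n = AB × AC = (10, 60, 50).
d = |10·(-20) + 60·(-11) + 50·12 − (-150)| / √(100 + 3600 + 2500) = |-110| / (10√62) = 11√62/62.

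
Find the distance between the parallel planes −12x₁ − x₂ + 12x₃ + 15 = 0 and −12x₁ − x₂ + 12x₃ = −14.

1/17

With common normal n = (−12, −1, 12) (|n| = 17), the distance is |(-15) − (-14)|/|n| = 1/17.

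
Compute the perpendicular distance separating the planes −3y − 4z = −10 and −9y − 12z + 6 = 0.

Divide the second equation by 3 to match normals: −3y − 4z = -2.
Both planes have normal n = (0, −3, −4), |n| = 5. Any point on the first plane is at distance |(-2) − (-10)|/|n| = 8/5 from the second.

8/5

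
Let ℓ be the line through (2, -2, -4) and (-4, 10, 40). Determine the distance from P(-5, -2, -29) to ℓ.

A direction vector is d = (-6, 12, 44).
AP = (-7, 0, -25), and AP × d = (300, 458, -84).
|AP × d|² = 306820 and |d|² = 2116, so the distance is √(306820/2116) = √145.

√145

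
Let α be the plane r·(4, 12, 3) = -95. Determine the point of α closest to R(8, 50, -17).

(-8, 2, -29)

n = (4, 12, 3), |n|² = 169, and n·R − (-95) = 676.
t = 676/169 = 4, so the foot is R − t·n = (8, 50, -17) − 4·(4, 12, 3) = (-8, 2, -29).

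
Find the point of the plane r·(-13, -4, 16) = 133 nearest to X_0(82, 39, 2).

n = (-13, -4, 16), |n|² = 441, and n·X_0 − 133 = -1323.
t = -1323/441 = -3, so the foot is X_0 − t·n = (82, 39, 2) − (-3)·(-13, -4, 16) = (43, 27, 50).

(43, 27, 50)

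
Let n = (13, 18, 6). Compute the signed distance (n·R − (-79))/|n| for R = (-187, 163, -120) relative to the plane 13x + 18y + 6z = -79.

-6

n·R − (-79) = -138.
|n| = 23, so the signed distance is -138/23 = -6.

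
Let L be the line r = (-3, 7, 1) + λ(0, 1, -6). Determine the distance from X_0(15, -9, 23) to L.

2√118

Direction vector d = (0, 1, -6).
AP = (18, -16, 22); AP·d = -148, |AP|² = 1064, |d|² = 37.
distance² = |AP|² − (AP·d)²/|d|² = 1064 − 21904/37 = 472, so the distance is 2√118.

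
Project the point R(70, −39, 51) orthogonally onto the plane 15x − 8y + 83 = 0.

(-5, 1, 51)

The perpendicular from R has direction n = (15, −8, 0): r = (70, −39, 51) + μ(15, −8, 0).
Substitute into the plane: n·(R + μn) = -83 gives 1362 + 289μ = -83, so μ = -5.
Foot = (70, −39, 51) + (-5)·(15, −8, 0) = (−5, 1, 51).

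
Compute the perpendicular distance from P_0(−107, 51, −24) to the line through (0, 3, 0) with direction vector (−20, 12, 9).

3√481

Direction vector d = (−20, 12, 9).
AP = (−107, 48, −24), and AP × d = (720, 1443, −324).
|AP × d|² = 2705625 and |d|² = 625, so the distance is √(2705625/625) = √4329 = 3√481.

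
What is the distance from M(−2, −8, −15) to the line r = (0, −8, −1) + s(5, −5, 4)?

Direction vector d = (5, −5, 4).
AP = (−2, 0, −14); AP·d = -66, |AP|² = 200, |d|² = 66.
distance² = |AP|² − (AP·d)²/|d|² = 200 − 4356/66 = 134, so the distance is √134.

√134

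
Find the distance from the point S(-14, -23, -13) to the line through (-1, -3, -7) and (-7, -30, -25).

11

A direction vector is d = (-6, -27, -18).
AP = (-13, -20, -6); AP·d = 726, |AP|² = 605, |d|² = 1089.
distance² = |AP|² − (AP·d)²/|d|² = 605 − 527076/1089 = 121, so the distance is 11.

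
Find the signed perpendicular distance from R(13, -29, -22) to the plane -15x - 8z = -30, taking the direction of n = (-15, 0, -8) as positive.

n·R − (-30) = 11.
|n| = 17, so the signed distance is 11/17.

11/17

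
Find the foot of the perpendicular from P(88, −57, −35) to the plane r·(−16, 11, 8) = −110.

The perpendicular from P has direction n = (−16, 11, 8): r = (88, −57, −35) + λ(−16, 11, 8).
Substitute into the plane: n·(P + λn) = -110 gives -2315 + 441λ = -110, so λ = 5.
Foot = (88, −57, −35) + 5·(−16, 11, 8) = (8, −2, 5).

(8, -2, 5)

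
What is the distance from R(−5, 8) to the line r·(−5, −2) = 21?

12√29/29

The normal to the line is n = (−5, −2) with |n| = √29.
|n·R − 21| = |9 − 21| = 12, so the distance is 12/√29 = 12√29/29.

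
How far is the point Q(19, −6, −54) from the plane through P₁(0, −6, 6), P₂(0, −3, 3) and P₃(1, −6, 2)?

8√2/3

P₁P₂ = (0, 3, −3) and P₁P₃ = (1, 0, −4), so a normal is n = P₁P₂ × P₁P₃ = (−12, −3, −3).
n = (−12, −3, −3); n·P − 0 = -48; |n| = 9√2; distance = 48/(9√2) = 8√2/3.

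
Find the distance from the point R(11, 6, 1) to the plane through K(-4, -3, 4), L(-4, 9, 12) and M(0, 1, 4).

KL = (0, 12, 8) and KM = (4, 4, 0), so a normal is n = KL × KM = (-32, 32, -48).
n = (-32, 32, -48); n·P − (-160) = -48; |n| = 16√17; distance = 48/(16√17) = 3/√17.

3√17/17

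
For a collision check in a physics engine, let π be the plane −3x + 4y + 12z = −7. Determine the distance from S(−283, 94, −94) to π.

8

Normal vector n = (−3, 4, 12), and n·(−283, 94, −94) − (−7) = 104.
|n| = √(9 + 16 + 144) = 13, so the distance is |104|/13 = 8.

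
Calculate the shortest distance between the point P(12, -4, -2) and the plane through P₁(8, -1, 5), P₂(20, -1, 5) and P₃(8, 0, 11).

P₁P₂ = (12, 0, 0) and P₁P₃ = (0, 1, 6), so a normal is n = P₁P₂ × P₁P₃ = (0, -72, 12).
Then n·(12, -4, -2) - 132 = 132.
|n| = √(0 + 5184 + 144) = 12√37, so the distance is |132|/(12√37) = 11√37/37.

11/√37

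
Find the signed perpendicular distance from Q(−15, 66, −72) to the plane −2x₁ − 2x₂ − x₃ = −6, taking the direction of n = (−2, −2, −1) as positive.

-8

n·Q − (-6) = -24.
|n| = 3, so the signed distance is -24/3 = -8.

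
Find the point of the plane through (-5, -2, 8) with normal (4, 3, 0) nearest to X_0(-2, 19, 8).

n = (4, 3, 0), |n|² = 25, and n·X_0 − (-26) = 75.
t = 75/25 = 3, so the foot is X_0 − t·n = (-2, 19, 8) − 3·(4, 3, 0) = (-14, 10, 8).

(-14, 10, 8)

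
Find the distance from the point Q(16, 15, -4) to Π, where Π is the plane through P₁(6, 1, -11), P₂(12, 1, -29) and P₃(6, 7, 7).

P₁P₂ = (6, 0, -18) and P₁P₃ = (0, 6, 18), so a normal is n = P₁P₂ × P₁P₃ = (108, -108, 36).
n = (108, -108, 36); n·P − 144 = -180; |n| = 36√19; distance = 180/(36√19) = 5/√19.

5√19/19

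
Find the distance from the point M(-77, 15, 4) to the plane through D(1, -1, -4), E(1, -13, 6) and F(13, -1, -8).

DE = (0, -12, 10) and DF = (12, 0, -4), so a normal is n = DE × DF = (48, 120, 144).
Then n·(-77, 15, 4) - (-648) = -672.
|n| = √(2304 + 14400 + 20736) = 24√65, so the distance is |-672|/(24√65) = 28/√65.

28√65/65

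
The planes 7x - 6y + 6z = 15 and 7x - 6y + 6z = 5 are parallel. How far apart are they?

With common normal n = (7, -6, 6) (|n| = 11), the distance is |15 − 5|/|n| = 10/11.

10/11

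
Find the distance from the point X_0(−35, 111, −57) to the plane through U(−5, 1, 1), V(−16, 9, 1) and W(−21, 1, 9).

2

UV = (−11, 8, 0) and UW = (−16, 0, 8), so a normal is n = UV × UW = (64, 88, 128).
n = (64, 88, 128); n·P − (-104) = 336; |n| = 168; distance = 336/168 = 2.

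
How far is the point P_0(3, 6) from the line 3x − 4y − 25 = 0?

The normal to the line is n = (3, −4) with |n| = 5.
|n·P_0 − 25| = |-15 − 25| = 40, so the distance is 40/5 = 8.

8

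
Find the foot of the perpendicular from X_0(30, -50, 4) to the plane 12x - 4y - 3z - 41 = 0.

n = (12, -4, -3), |n|² = 169, and n·X_0 − 41 = 507.
t = 507/169 = 3, so the foot is X_0 − t·n = (30, -50, 4) − 3·(12, -4, -3) = (-6, -38, 13).

(-6, -38, 13)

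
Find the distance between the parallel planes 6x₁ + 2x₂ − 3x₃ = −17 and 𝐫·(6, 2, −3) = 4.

3

Both planes have normal n = (6, 2, −3), |n| = 7. Any point on the first plane is at distance |4 − (-17)|/|n| = 21/7 = 3 from the second.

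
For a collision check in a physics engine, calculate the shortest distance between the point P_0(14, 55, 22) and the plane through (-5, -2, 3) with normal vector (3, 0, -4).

The plane has equation n·(r − (-5, -2, 3)) = 0, i.e. n·r = -27.
Then n·(14, 55, 22) - (-27) = -19.
|n| = √(9 + 0 + 16) = 5, so the distance is |-19|/5 = 19/5.

19/5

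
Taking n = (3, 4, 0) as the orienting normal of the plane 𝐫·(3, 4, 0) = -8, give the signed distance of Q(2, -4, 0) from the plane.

-2/5

n·Q − (-8) = -2.
|n| = 5, so the signed distance is -2/5.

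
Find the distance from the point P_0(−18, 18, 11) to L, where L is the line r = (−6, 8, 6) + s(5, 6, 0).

Direction vector d = (5, 6, 0).
AP = (−12, 10, 5), and AP × d = (−30, 25, −122).
|AP × d|² = 16409 and |d|² = 61, so the distance is √(16409/61) = √269.

√269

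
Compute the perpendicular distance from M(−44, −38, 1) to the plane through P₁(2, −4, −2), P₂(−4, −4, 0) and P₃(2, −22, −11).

P₁P₂ = (−6, 0, 2) and P₁P₃ = (0, −18, −9), so a normal is n = P₁P₂ × P₁P₃ = (36, −54, 108).
d = |36·(-44) + (-54)·(-38) + 108·1 − 72| / √(1296 + 2916 + 11664) = |504| / 126 = 4.

4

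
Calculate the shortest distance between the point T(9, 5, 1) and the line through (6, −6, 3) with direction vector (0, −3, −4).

Direction vector d = (0, −3, −4).
AP = (3, 11, −2), and AP × d = (−50, 12, −9).
|AP × d|² = 2725 and |d|² = 25, so the distance is √(2725/25) = √109.

√109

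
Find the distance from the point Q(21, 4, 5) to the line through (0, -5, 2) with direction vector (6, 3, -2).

3√10

Direction vector d = (6, 3, -2).
AP = (21, 9, 3), and AP × d = (-27, 60, 9).
|AP × d|² = 4410 and |d|² = 49, so the distance is √(4410/49) = √90 = 3√10.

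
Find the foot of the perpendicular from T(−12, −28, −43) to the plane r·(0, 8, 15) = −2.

n = (0, 8, 15), |n|² = 289, and n·T − (-2) = -867.
t = -867/289 = -3, so the foot is T − t·n = (−12, −28, −43) − (-3)·(0, 8, 15) = (−12, −4, 2).

(-12, -4, 2)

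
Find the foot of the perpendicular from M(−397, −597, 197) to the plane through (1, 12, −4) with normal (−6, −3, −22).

(-9185/23, -13758/23, 4333/23)

n = (−6, −3, −22), |n|² = 529, and n·M − 46 = -207.
t = -207/529 = -9/23, so the foot is M − t·n = (−397, −597, 197) − (-9/23)·(−6, −3, −22) = (−9185/23, −13758/23, 4333/23).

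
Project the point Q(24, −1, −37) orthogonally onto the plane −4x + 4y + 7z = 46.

The perpendicular from Q has direction n = (−4, 4, 7): r = (24, −1, −37) + μ(−4, 4, 7).
Substitute into the plane: n·(Q + μn) = 46 gives -359 + 81μ = 46, so μ = 5.
Foot = (24, −1, −37) + 5·(−4, 4, 7) = (4, 19, −2).

(4, 19, -2)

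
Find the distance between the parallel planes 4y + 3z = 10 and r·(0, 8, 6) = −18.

Divide the second equation by 2 to match normals: 4y + 3z = -9.
With common normal n = (0, 4, 3) (|n| = 5), the distance is |10 − (-9)|/|n| = 19/5.

19/5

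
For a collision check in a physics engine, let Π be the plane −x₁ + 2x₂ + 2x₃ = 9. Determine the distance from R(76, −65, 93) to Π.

d = |(-1)·76 + 2·(-65) + 2·93 − 9| / √(1 + 4 + 4) = |-29| / 3 = 29/3.

29/3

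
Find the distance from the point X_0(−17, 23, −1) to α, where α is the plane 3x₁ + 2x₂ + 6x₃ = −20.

9/7

Normal vector n = (3, 2, 6), and n·(−17, 23, −1) − (−20) = 9.
|n| = √(9 + 4 + 36) = 7, so the distance is |9|/7 = 9/7.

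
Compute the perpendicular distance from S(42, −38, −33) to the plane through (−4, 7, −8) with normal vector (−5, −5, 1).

30/√51

The plane has equation n·(r − (−4, 7, −8)) = 0, i.e. n·r = -23.
n = (−5, −5, 1); n·P − (-23) = -30; |n| = √51; distance = 30/√51.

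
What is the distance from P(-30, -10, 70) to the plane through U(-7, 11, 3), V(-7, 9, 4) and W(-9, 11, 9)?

25/√41

UV = (0, -2, 1) and UW = (-2, 0, 6), so a normal is n = UV × UW = (-12, -2, -4).
Then n·(-30, -10, 70) - 50 = 50.
|n| = √(144 + 4 + 16) = 2√41, so the distance is |50|/(2√41) = 25√41/41.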